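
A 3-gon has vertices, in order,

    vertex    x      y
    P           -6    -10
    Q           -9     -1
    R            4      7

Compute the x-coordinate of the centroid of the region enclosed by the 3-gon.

Apply the shoelace formula. First the cross-terms c_i = x_i·y_{i+1} − x_{i+1}·y_i:
  -84, -59, 2  ⇒  2A = -141, A = -70.5.
Then Σ (x_i + x_{i+1})·c_i = 1551, so x̄ = 1551 / (6·(-70.5)) = -11/3.

-11/3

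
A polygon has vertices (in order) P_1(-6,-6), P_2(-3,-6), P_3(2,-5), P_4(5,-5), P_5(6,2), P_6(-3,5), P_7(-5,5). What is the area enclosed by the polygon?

103

Apply Gauss's area formula: 2A = Σ (x_i·y_{i+1} − x_{i+1}·y_i), indices taken mod 7.
Cross-terms: 18, 27, 15, 40, 36, 10, 60  ⇒  Σ = 206
Area = |Σ|/2 = 103.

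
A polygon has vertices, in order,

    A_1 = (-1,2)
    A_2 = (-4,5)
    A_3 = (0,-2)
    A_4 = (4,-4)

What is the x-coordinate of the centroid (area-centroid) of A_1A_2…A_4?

-1/23

Apply the shoelace formula. First the cross-terms c_i = x_i·y_{i+1} − x_{i+1}·y_i:
  3, 8, 8, 4  ⇒  2A = 23, A = 11.5.
Then Σ (x_i + x_{i+1})·c_i = -3, so x̄ = -3 / (6·11.5) = -1/23.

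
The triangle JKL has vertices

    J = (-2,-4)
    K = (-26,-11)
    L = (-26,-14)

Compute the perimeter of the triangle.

54

|JK| = √((-24)² + (-7)²) = √625 = 25
|KL| = √((0)² + (-3)²) = √9 = 3
|LJ| = √((24)² + (10)²) = √676 = 26
Perimeter = 25 + 3 + 26 = 54.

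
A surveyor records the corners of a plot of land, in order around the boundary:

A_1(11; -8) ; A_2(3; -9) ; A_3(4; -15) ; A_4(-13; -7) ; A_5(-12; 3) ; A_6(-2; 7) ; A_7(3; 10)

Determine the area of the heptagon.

Apply the shoelace formula: 2A = Σ (x_i·y_{i+1} − x_{i+1}·y_i), indices taken mod 7.
Σ = (-75) + (-9) + (-223) + (-123) + (-78) + (-41) + (-134) = -683
Area = |Σ|/2 = 341.5.

341.5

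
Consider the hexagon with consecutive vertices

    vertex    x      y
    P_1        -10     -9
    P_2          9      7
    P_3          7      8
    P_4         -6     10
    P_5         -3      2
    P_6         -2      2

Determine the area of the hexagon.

103

Apply the shoelace formula: 2A = Σ (x_i·y_{i+1} − x_{i+1}·y_i), indices taken mod 6.
P_1→P_2: (-10)(7) − (9)(-9) = 11
P_2→P_3: (9)(8) − (7)(7) = 23
P_3→P_4: (7)(10) − (-6)(8) = 118
P_4→P_5: (-6)(2) − (-3)(10) = 18
P_5→P_6: (-3)(2) − (-2)(2) = -2
P_6→P_1: (-2)(-9) − (-10)(2) = 38
Σ = 206
Area = |Σ|/2 = 103.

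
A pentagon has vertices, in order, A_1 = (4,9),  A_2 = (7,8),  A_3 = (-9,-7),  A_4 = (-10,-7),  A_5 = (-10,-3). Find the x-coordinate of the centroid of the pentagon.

Apply the surveyor's formula. First the cross-terms c_i = x_i·y_{i+1} − x_{i+1}·y_i:
  -31, 23, -7, -40, -78  ⇒  2A = -133, A = -66.5.
Then Σ (x_i + x_{i+1})·c_i = 1014, so x̄ = 1014 / (6·(-66.5)) = -338/133.

-338/133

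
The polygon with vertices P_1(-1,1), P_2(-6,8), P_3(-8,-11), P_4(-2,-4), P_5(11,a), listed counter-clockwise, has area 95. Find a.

3

The doubled signed area Σ (x_i y_{i+1} − x_{i+1} y_i) is linear in a.
With a=0 it equals 193; the coefficient of a is -1 (from the two edges through P_5).
So -1·a + 193 = 2·95 = 190 ⇒ a = 3.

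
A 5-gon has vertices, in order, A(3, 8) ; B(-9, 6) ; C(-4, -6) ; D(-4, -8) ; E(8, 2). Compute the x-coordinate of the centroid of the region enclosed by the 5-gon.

Apply the shoelace formula. First the cross-terms c_i = x_i·y_{i+1} − x_{i+1}·y_i:
  90, 78, 8, 56, 58  ⇒  2A = 290, A = 145.
Then Σ (x_i + x_{i+1})·c_i = -756, so x̄ = -756 / (6·145) = -126/145.

-126/145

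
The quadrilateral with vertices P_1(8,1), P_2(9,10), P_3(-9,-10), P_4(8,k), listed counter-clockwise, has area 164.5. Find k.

-10

Write out the shoelace sum; only the two edges meeting at P_4 involve k:
2·Area = [((-9)·k − 8·(-10)) + (8·1 − 8·k)] + 71
       = -17·k + 159 = 329
⇒ k = -10.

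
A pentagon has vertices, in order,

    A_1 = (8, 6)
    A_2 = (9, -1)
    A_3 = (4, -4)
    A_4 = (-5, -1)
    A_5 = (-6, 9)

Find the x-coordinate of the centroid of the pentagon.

Apply the shoelace (surveyor's) formula. First the cross-terms c_i = x_i·y_{i+1} − x_{i+1}·y_i:
  -62, -32, -24, -51, -108  ⇒  2A = -277, A = -138.5.
Then Σ (x_i + x_{i+1})·c_i = -1101, so x̄ = -1101 / (6·(-138.5)) = 367/277.

367/277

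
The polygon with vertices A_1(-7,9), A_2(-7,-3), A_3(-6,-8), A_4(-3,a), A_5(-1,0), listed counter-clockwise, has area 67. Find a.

Write out the shoelace sum; only the two edges meeting at A_4 involve a:
2·Area = [((-6)·a − (-3)·(-8)) + ((-3)·0 − (-1)·a)] + 113
       = -5·a + 89 = 134
⇒ a = -9.

-9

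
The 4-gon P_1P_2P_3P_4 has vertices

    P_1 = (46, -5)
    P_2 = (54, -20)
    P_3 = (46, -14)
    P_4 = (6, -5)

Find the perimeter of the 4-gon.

108

|P_1P_2| = √((8)² + (-15)²) = √289 = 17
|P_2P_3| = √((-8)² + (6)²) = √100 = 10
|P_3P_4| = √((-40)² + (9)²) = √1681 = 41
|P_4P_1| = √((40)² + (0)²) = √1600 = 40
Perimeter = 17 + 10 + 41 + 40 = 108.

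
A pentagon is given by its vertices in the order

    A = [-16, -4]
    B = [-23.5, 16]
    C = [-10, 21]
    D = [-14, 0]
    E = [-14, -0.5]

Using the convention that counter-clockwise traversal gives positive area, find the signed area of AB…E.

-167.25

Apply the surveyor's formula: 2A = Σ (x_i·y_{i+1} − x_{i+1}·y_i), indices taken mod 5.
Σ = (-350) + (-333.5) + (294) + (7) + (48) = -334.5
Signed area = Σ/2 = -167.25 (negative ⇒ clockwise traversal).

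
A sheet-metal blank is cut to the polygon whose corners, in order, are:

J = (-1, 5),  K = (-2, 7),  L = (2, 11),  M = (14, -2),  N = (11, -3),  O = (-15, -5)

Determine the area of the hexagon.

Σ = (3) + (-36) + (-158) + (-20) + (-100) + (-80) = -391
Area = |Σ|/2 = 195.5.

195.5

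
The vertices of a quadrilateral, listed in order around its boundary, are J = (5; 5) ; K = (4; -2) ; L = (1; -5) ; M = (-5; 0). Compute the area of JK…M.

49

Cross-terms: -30, -18, -25, -25  ⇒  Σ = -98
Area = |Σ|/2 = 49.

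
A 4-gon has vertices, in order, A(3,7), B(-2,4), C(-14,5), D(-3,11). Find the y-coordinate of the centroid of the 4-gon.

832/121

Apply the surveyor's formula. First the cross-terms c_i = x_i·y_{i+1} − x_{i+1}·y_i:
  26, 46, -139, -54  ⇒  2A = -121, A = -60.5.
Then Σ (y_i + y_{i+1})·c_i = -2496, so ȳ = -2496 / (6·(-60.5)) = 832/121.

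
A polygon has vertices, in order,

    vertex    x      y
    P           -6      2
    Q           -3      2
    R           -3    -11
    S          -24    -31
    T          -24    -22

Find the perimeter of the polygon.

84

|PQ| = √((3)² + (0)²) = √9 = 3
|QR| = √((0)² + (-13)²) = √169 = 13
|RS| = √((-21)² + (-20)²) = √841 = 29
|ST| = √((0)² + (9)²) = √81 = 9
|TP| = √((18)² + (24)²) = √900 = 30
Perimeter = 3 + 13 + 29 + 9 + 30 = 84.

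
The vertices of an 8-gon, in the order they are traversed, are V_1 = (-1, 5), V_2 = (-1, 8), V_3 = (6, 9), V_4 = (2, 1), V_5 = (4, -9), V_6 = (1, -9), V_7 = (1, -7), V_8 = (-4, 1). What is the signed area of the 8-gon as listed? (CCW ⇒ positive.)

-82.5

Apply the surveyor's formula: 2A = Σ (x_i·y_{i+1} − x_{i+1}·y_i), indices taken mod 8.
Σ = (-3) + (-57) + (-12) + (-22) + (-27) + (2) + (-27) + (-19) = -165
Signed area = Σ/2 = -82.5 (negative ⇒ clockwise traversal).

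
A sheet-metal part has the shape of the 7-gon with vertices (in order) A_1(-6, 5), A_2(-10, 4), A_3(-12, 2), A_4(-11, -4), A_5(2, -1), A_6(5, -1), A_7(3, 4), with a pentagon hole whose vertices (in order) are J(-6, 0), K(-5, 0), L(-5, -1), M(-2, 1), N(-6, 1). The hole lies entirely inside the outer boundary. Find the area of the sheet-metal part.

100

Outer boundary:
Apply the shoelace formula: 2A = Σ (x_i·y_{i+1} − x_{i+1}·y_i), indices taken mod 7.
A_1→A_2: (-6)(4) − (-10)(5) = 26
A_2→A_3: (-10)(2) − (-12)(4) = 28
A_3→A_4: (-12)(-4) − (-11)(2) = 70
A_4→A_5: (-11)(-1) − (2)(-4) = 19
A_5→A_6: (2)(-1) − (5)(-1) = 3
A_6→A_7: (5)(4) − (3)(-1) = 23
A_7→A_1: (3)(5) − (-6)(4) = 39
Σ = 208
Area = |Σ|/2 = 104.
Hole:
Apply the surveyor's formula: 2A = Σ (x_i·y_{i+1} − x_{i+1}·y_i), indices taken mod 5.
Σ = (0) + (5) + (-7) + (4) + (6) = 8
Area = |Σ|/2 = 4.
Net area = 104 − 4 = 100.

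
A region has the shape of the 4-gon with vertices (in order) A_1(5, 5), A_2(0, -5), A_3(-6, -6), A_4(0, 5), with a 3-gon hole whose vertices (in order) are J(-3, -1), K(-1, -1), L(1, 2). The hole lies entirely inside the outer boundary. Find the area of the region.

52

Outer boundary:
Apply Gauss's area formula: 2A = Σ (x_i·y_{i+1} − x_{i+1}·y_i), indices taken mod 4.
A_1→A_2: (5)(-5) − (0)(5) = -25
A_2→A_3: (0)(-6) − (-6)(-5) = -30
A_3→A_4: (-6)(5) − (0)(-6) = -30
A_4→A_1: (0)(5) − (5)(5) = -25
Σ = -110
Area = |Σ|/2 = 55.
Hole:
J→K: (-3)(-1) − (-1)(-1) = 2
K→L: (-1)(2) − (1)(-1) = -1
L→J: (1)(-1) − (-3)(2) = 5
Σ = 6
Area = |Σ|/2 = 3.
Net area = 55 − 3 = 52.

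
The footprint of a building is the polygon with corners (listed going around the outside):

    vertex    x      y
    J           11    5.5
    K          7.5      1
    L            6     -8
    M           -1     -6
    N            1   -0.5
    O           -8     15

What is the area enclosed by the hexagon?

Apply the shoelace formula: 2A = Σ (x_i·y_{i+1} − x_{i+1}·y_i), indices taken mod 6.
Σ = (-30.25) + (-66) + (-44) + (6.5) + (11) + (-209) = -331.75
Area = |Σ|/2 = 165.875.

165.875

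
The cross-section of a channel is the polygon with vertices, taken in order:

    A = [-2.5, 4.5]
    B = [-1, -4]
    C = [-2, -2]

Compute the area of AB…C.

Cross-terms: 14.5, -6, -14  ⇒  Σ = -5.5
Area = |Σ|/2 = 2.75.

2.75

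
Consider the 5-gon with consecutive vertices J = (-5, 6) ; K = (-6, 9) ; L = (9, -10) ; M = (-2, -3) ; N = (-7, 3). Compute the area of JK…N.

Σ = (-9) + (-21) + (-47) + (-27) + (-27) = -131
Area = |Σ|/2 = 65.5.

65.5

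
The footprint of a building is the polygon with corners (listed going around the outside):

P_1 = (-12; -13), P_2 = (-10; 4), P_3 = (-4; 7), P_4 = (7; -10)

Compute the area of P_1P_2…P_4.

226

Σ = (-178) + (-54) + (-9) + (-211) = -452
Area = |Σ|/2 = 226.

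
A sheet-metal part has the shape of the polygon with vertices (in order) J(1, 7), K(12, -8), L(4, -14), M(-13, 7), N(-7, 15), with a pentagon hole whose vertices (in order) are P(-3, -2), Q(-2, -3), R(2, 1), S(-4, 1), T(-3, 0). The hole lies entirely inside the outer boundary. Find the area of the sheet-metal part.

Outer boundary:
Apply the shoelace formula: 2A = Σ (x_i·y_{i+1} − x_{i+1}·y_i), indices taken mod 5.
Σ = (-92) + (-136) + (-154) + (-146) + (-64) = -592
Area = |Σ|/2 = 296.
Hole:
Apply Gauss's area formula: 2A = Σ (x_i·y_{i+1} − x_{i+1}·y_i), indices taken mod 5.
Cross-terms: 5, 4, 6, 3, 6  ⇒  Σ = 24
Area = |Σ|/2 = 12.
Net area = 296 − 12 = 284.

284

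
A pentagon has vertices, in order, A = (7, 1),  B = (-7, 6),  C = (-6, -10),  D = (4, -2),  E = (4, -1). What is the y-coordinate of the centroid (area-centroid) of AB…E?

-239/222

Apply the surveyor's formula. First the cross-terms c_i = x_i·y_{i+1} − x_{i+1}·y_i:
  49, 106, 52, 4, 11  ⇒  2A = 222, A = 111.
Then Σ (y_i + y_{i+1})·c_i = -717, so ȳ = -717 / (6·111) = -239/222.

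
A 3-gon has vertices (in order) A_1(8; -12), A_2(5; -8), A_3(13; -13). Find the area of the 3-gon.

8.5

A_1→A_2: (8)(-8) − (5)(-12) = -4
A_2→A_3: (5)(-13) − (13)(-8) = 39
A_3→A_1: (13)(-12) − (8)(-13) = -52
Σ = -17
Area = |Σ|/2 = 8.5.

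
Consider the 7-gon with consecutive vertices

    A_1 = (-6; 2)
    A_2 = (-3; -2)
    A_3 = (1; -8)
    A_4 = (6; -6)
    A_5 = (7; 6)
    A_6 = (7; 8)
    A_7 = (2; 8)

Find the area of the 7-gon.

Σ = (18) + (26) + (42) + (78) + (14) + (40) + (52) = 270
Area = |Σ|/2 = 135.

135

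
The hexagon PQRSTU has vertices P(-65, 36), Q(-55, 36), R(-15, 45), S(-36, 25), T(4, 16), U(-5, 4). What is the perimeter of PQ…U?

|PQ| = √((10)² + (0)²) = √100 = 10
|QR| = √((40)² + (9)²) = √1681 = 41
|RS| = √((-21)² + (-20)²) = √841 = 29
|ST| = √((40)² + (-9)²) = √1681 = 41
|TU| = √((-9)² + (-12)²) = √225 = 15
|UP| = √((-60)² + (32)²) = √4624 = 68
Perimeter = 10 + 41 + 29 + 41 + 15 + 68 = 204.

204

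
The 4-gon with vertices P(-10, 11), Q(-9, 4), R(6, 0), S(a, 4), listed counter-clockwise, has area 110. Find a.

The doubled signed area Σ (x_i y_{i+1} − x_{i+1} y_i) is linear in a.
With a=0 it equals 99; the coefficient of a is 11 (from the two edges through S).
So 11·a + 99 = 2·110 = 220 ⇒ a = 11.

11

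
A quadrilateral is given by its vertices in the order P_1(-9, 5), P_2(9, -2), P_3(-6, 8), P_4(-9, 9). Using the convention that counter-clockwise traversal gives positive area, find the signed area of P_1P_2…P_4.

43.5

Apply Gauss's area formula: 2A = Σ (x_i·y_{i+1} − x_{i+1}·y_i), indices taken mod 4.
Cross-terms: -27, 60, 18, 36  ⇒  Σ = 87
Signed area = Σ/2 = 43.5 (positive ⇒ counter-clockwise traversal).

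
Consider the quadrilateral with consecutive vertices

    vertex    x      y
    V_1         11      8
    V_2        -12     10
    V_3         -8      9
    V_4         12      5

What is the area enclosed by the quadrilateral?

Apply the shoelace formula: 2A = Σ (x_i·y_{i+1} − x_{i+1}·y_i), indices taken mod 4.
Σ = (206) + (-28) + (-148) + (41) = 71
Area = |Σ|/2 = 35.5.

35.5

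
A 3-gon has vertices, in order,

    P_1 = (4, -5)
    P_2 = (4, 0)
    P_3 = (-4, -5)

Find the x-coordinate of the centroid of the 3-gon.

Apply the shoelace formula. First the cross-terms c_i = x_i·y_{i+1} − x_{i+1}·y_i:
  20, -20, 40  ⇒  2A = 40, A = 20.
Then Σ (x_i + x_{i+1})·c_i = 160, so x̄ = 160 / (6·20) = 4/3.

4/3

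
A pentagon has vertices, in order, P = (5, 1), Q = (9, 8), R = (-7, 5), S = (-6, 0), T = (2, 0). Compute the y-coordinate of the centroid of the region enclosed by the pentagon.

436/123

Apply the surveyor's formula. First the cross-terms c_i = x_i·y_{i+1} − x_{i+1}·y_i:
  31, 101, 30, 0, 2  ⇒  2A = 164, A = 82.
Then Σ (y_i + y_{i+1})·c_i = 1744, so ȳ = 1744 / (6·82) = 436/123.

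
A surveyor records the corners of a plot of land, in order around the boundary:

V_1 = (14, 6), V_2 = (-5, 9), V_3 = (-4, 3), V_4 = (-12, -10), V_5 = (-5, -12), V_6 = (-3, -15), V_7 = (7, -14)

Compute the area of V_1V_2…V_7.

385.5

Apply the shoelace formula: 2A = Σ (x_i·y_{i+1} − x_{i+1}·y_i), indices taken mod 7.
V_1→V_2: (14)(9) − (-5)(6) = 156
V_2→V_3: (-5)(3) − (-4)(9) = 21
V_3→V_4: (-4)(-10) − (-12)(3) = 76
V_4→V_5: (-12)(-12) − (-5)(-10) = 94
V_5→V_6: (-5)(-15) − (-3)(-12) = 39
V_6→V_7: (-3)(-14) − (7)(-15) = 147
V_7→V_1: (7)(6) − (14)(-14) = 238
Σ = 771
Area = |Σ|/2 = 385.5.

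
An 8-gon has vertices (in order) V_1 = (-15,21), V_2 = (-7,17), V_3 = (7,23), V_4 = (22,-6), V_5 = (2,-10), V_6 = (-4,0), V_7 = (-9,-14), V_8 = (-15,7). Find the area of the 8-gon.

V_1→V_2: (-15)(17) − (-7)(21) = -108
V_2→V_3: (-7)(23) − (7)(17) = -280
V_3→V_4: (7)(-6) − (22)(23) = -548
V_4→V_5: (22)(-10) − (2)(-6) = -208
V_5→V_6: (2)(0) − (-4)(-10) = -40
V_6→V_7: (-4)(-14) − (-9)(0) = 56
V_7→V_8: (-9)(7) − (-15)(-14) = -273
V_8→V_1: (-15)(21) − (-15)(7) = -210
Σ = -1611
Area = |Σ|/2 = 805.5.

805.5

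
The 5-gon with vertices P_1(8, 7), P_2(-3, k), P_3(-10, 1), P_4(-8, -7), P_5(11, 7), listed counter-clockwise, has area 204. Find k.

15

The doubled signed area Σ (x_i y_{i+1} − x_{i+1} y_i) is linear in k.
With k=0 it equals 138; the coefficient of k is 18 (from the two edges through P_2).
So 18·k + 138 = 2·204 = 408 ⇒ k = 15.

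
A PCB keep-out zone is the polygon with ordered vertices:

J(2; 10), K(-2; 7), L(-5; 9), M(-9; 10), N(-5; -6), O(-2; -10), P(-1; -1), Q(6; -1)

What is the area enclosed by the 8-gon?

Cross-terms: 34, 17, 31, 104, 38, -8, 7, 62  ⇒  Σ = 285
Area = |Σ|/2 = 142.5.

142.5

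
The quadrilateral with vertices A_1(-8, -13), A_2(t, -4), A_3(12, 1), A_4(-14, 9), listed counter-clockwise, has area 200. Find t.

The doubled signed area Σ (x_i y_{i+1} − x_{i+1} y_i) is linear in t.
With t=0 it equals 456; the coefficient of t is 14 (from the two edges through A_2).
So 14·t + 456 = 2·200 = 400 ⇒ t = -4.

-4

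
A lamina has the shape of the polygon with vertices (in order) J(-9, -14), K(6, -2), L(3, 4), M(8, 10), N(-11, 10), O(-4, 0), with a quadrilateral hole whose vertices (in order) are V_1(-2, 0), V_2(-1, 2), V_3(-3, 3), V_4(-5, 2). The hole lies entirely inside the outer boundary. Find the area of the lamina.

Outer boundary:
Apply the shoelace (surveyor's) formula: 2A = Σ (x_i·y_{i+1} − x_{i+1}·y_i), indices taken mod 6.
J→K: (-9)(-2) − (6)(-14) = 102
K→L: (6)(4) − (3)(-2) = 30
L→M: (3)(10) − (8)(4) = -2
M→N: (8)(10) − (-11)(10) = 190
N→O: (-11)(0) − (-4)(10) = 40
O→J: (-4)(-14) − (-9)(0) = 56
Σ = 416
Area = |Σ|/2 = 208.
Hole:
Apply the shoelace formula: 2A = Σ (x_i·y_{i+1} − x_{i+1}·y_i), indices taken mod 4.
Cross-terms: -4, 3, 9, 4  ⇒  Σ = 12
Area = |Σ|/2 = 6.
Net area = 208 − 6 = 202.

202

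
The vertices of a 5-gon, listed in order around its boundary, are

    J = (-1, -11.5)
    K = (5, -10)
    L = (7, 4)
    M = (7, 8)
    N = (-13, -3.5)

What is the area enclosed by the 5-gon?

205.5

Σ = (67.5) + (90) + (28) + (79.5) + (146) = 411
Area = |Σ|/2 = 205.5.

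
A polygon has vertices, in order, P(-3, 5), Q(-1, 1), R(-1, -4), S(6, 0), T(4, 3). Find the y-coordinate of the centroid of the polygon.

187/234

Apply Gauss's area formula. First the cross-terms c_i = x_i·y_{i+1} − x_{i+1}·y_i:
  2, 5, 24, 18, 29  ⇒  2A = 78, A = 39.
Then Σ (y_i + y_{i+1})·c_i = 187, so ȳ = 187 / (6·39) = 187/234.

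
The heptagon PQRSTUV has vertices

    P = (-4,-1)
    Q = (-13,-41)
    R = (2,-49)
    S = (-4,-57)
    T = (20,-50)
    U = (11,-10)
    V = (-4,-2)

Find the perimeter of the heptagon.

|PQ| = √((-9)² + (-40)²) = √1681 = 41
|QR| = √((15)² + (-8)²) = √289 = 17
|RS| = √((-6)² + (-8)²) = √100 = 10
|ST| = √((24)² + (7)²) = √625 = 25
|TU| = √((-9)² + (40)²) = √1681 = 41
|UV| = √((-15)² + (8)²) = √289 = 17
|VP| = √((0)² + (1)²) = √1 = 1
Perimeter = 41 + 17 + 10 + 25 + 41 + 17 + 1 = 152.

152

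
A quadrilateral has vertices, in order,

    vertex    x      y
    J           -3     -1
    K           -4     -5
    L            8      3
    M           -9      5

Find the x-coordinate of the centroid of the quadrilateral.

Apply the shoelace formula. First the cross-terms c_i = x_i·y_{i+1} − x_{i+1}·y_i:
  11, 28, 67, 24  ⇒  2A = 130, A = 65.
Then Σ (x_i + x_{i+1})·c_i = -320, so x̄ = -320 / (6·65) = -32/39.

-32/39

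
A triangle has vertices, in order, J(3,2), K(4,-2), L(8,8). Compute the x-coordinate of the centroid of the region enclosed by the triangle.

5

Apply Gauss's area formula. First the cross-terms c_i = x_i·y_{i+1} − x_{i+1}·y_i:
  -14, 48, -8  ⇒  2A = 26, A = 13.
Then Σ (x_i + x_{i+1})·c_i = 390, so x̄ = 390 / (6·13) = 5.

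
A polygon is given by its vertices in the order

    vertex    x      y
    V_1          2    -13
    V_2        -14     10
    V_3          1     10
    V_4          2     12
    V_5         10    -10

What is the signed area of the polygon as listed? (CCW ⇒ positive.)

-285

V_1→V_2: (2)(10) − (-14)(-13) = -162
V_2→V_3: (-14)(10) − (1)(10) = -150
V_3→V_4: (1)(12) − (2)(10) = -8
V_4→V_5: (2)(-10) − (10)(12) = -140
V_5→V_1: (10)(-13) − (2)(-10) = -110
Σ = -570
Signed area = Σ/2 = -285 (negative ⇒ clockwise traversal).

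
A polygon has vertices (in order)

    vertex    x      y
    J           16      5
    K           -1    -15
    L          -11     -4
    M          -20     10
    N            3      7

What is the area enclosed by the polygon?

J→K: (16)(-15) − (-1)(5) = -235
K→L: (-1)(-4) − (-11)(-15) = -161
L→M: (-11)(10) − (-20)(-4) = -190
M→N: (-20)(7) − (3)(10) = -170
N→J: (3)(5) − (16)(7) = -97
Σ = -853
Area = |Σ|/2 = 426.5.

426.5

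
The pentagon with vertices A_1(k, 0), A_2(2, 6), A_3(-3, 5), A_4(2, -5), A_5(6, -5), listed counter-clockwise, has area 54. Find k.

5

Write out the shoelace sum; only the two edges meeting at A_1 involve k:
2·Area = [(6·0 − k·(-5)) + (k·6 − 2·0)] + 53
       = 11·k + 53 = 108
⇒ k = 5.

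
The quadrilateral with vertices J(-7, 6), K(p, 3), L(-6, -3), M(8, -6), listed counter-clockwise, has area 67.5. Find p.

-8

Write out the shoelace sum; only the two edges meeting at K involve p:
2·Area = [((-7)·3 − p·6) + (p·(-3) − (-6)·3)] + 66
       = -9·p + 63 = 135
⇒ p = -8.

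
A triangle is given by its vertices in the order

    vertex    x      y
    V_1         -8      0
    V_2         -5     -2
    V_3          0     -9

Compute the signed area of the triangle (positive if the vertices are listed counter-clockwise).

-5.5

V_1→V_2: (-8)(-2) − (-5)(0) = 16
V_2→V_3: (-5)(-9) − (0)(-2) = 45
V_3→V_1: (0)(0) − (-8)(-9) = -72
Σ = -11
Signed area = Σ/2 = -5.5 (negative ⇒ clockwise traversal).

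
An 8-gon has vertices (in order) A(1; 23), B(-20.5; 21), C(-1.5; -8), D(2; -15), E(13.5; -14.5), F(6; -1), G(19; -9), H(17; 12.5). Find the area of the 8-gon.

853.75

Apply the shoelace (surveyor's) formula: 2A = Σ (x_i·y_{i+1} − x_{i+1}·y_i), indices taken mod 8.
A→B: (1)(21) − (-20.5)(23) = 492.5
B→C: (-20.5)(-8) − (-1.5)(21) = 195.5
C→D: (-1.5)(-15) − (2)(-8) = 38.5
D→E: (2)(-14.5) − (13.5)(-15) = 173.5
E→F: (13.5)(-1) − (6)(-14.5) = 73.5
F→G: (6)(-9) − (19)(-1) = -35
G→H: (19)(12.5) − (17)(-9) = 390.5
H→A: (17)(23) − (1)(12.5) = 378.5
Σ = 1707.5
Area = |Σ|/2 = 853.75.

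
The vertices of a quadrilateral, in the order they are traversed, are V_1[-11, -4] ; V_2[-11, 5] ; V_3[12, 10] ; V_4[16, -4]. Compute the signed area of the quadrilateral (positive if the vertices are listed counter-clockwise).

-292.5

Apply the shoelace formula: 2A = Σ (x_i·y_{i+1} − x_{i+1}·y_i), indices taken mod 4.
Σ = (-99) + (-170) + (-208) + (-108) = -585
Signed area = Σ/2 = -292.5 (negative ⇒ clockwise traversal).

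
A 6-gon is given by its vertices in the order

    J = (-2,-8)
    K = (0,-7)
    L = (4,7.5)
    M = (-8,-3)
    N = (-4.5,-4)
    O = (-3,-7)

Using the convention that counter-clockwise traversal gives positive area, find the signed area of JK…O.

69

Apply the shoelace (surveyor's) formula: 2A = Σ (x_i·y_{i+1} − x_{i+1}·y_i), indices taken mod 6.
J→K: (-2)(-7) − (0)(-8) = 14
K→L: (0)(7.5) − (4)(-7) = 28
L→M: (4)(-3) − (-8)(7.5) = 48
M→N: (-8)(-4) − (-4.5)(-3) = 18.5
N→O: (-4.5)(-7) − (-3)(-4) = 19.5
O→J: (-3)(-8) − (-2)(-7) = 10
Σ = 138
Signed area = Σ/2 = 69 (positive ⇒ counter-clockwise traversal).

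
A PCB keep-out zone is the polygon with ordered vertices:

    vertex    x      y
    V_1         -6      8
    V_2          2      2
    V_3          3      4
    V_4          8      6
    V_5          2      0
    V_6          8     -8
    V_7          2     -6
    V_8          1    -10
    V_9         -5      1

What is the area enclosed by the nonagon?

Apply the shoelace (surveyor's) formula: 2A = Σ (x_i·y_{i+1} − x_{i+1}·y_i), indices taken mod 9.
Σ = (-28) + (2) + (-14) + (-12) + (-16) + (-32) + (-14) + (-49) + (-34) = -197
Area = |Σ|/2 = 98.5.

98.5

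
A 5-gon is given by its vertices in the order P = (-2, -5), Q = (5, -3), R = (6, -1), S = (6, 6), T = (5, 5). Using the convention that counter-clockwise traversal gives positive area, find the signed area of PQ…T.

Σ = (31) + (13) + (42) + (0) + (-15) = 71
Signed area = Σ/2 = 35.5 (positive ⇒ counter-clockwise traversal).

35.5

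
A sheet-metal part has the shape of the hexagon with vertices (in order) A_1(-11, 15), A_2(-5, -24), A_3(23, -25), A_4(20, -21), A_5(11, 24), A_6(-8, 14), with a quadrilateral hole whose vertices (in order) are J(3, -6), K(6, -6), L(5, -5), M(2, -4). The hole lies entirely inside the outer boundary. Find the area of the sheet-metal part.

Outer boundary:
Cross-terms: 339, 677, 17, 711, 346, 34  ⇒  Σ = 2124
Area = |Σ|/2 = 1062.
Hole:
J→K: (3)(-6) − (6)(-6) = 18
K→L: (6)(-5) − (5)(-6) = 0
L→M: (5)(-4) − (2)(-5) = -10
M→J: (2)(-6) − (3)(-4) = 0
Σ = 8
Area = |Σ|/2 = 4.
Net area = 1062 − 4 = 1058.

1058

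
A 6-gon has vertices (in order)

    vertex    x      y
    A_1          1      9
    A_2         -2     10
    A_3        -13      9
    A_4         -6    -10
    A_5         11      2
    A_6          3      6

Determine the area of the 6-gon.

Apply the shoelace (surveyor's) formula: 2A = Σ (x_i·y_{i+1} − x_{i+1}·y_i), indices taken mod 6.
Σ = (28) + (112) + (184) + (98) + (60) + (21) = 503
Area = |Σ|/2 = 251.5.

251.5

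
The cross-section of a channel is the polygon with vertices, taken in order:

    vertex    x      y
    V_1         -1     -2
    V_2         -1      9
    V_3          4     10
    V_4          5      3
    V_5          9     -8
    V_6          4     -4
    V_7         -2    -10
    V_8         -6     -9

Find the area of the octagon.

Apply the surveyor's formula: 2A = Σ (x_i·y_{i+1} − x_{i+1}·y_i), indices taken mod 8.
Cross-terms: -11, -46, -38, -67, -4, -48, -42, 3  ⇒  Σ = -253
Area = |Σ|/2 = 126.5.

126.5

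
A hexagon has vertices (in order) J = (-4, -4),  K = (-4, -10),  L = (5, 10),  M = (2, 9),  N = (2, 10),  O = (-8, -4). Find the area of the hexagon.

74.5

Apply Gauss's area formula: 2A = Σ (x_i·y_{i+1} − x_{i+1}·y_i), indices taken mod 6.
Σ = (24) + (10) + (25) + (2) + (72) + (16) = 149
Area = |Σ|/2 = 74.5.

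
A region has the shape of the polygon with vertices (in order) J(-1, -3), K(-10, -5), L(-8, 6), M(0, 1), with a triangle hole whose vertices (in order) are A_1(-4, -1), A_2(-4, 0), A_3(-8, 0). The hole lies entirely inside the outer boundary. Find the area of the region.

64

Outer boundary:
Apply the shoelace (surveyor's) formula: 2A = Σ (x_i·y_{i+1} − x_{i+1}·y_i), indices taken mod 4.
Cross-terms: -25, -100, -8, 1  ⇒  Σ = -132
Area = |Σ|/2 = 66.
Hole:
Cross-terms: -4, 0, 8  ⇒  Σ = 4
Area = |Σ|/2 = 2.
Net area = 66 − 2 = 64.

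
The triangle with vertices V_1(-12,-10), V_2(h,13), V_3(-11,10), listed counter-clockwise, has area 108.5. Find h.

The doubled signed area Σ (x_i y_{i+1} − x_{i+1} y_i) is linear in h.
With h=0 it equals 217; the coefficient of h is 20 (from the two edges through V_2).
So 20·h + 217 = 2·108.5 = 217 ⇒ h = 0.

0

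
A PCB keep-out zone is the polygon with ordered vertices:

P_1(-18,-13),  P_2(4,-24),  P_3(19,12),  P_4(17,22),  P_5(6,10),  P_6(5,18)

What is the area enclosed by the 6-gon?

Apply Gauss's area formula: 2A = Σ (x_i·y_{i+1} − x_{i+1}·y_i), indices taken mod 6.
P_1→P_2: (-18)(-24) − (4)(-13) = 484
P_2→P_3: (4)(12) − (19)(-24) = 504
P_3→P_4: (19)(22) − (17)(12) = 214
P_4→P_5: (17)(10) − (6)(22) = 38
P_5→P_6: (6)(18) − (5)(10) = 58
P_6→P_1: (5)(-13) − (-18)(18) = 259
Σ = 1557
Area = |Σ|/2 = 778.5.

778.5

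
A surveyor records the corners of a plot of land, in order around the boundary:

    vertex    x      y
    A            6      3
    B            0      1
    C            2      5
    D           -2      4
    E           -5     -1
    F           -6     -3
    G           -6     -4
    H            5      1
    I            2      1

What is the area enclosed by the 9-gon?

38

Apply Gauss's area formula: 2A = Σ (x_i·y_{i+1} − x_{i+1}·y_i), indices taken mod 9.
Cross-terms: 6, -2, 18, 22, 9, 6, 14, 3, 0  ⇒  Σ = 76
Area = |Σ|/2 = 38.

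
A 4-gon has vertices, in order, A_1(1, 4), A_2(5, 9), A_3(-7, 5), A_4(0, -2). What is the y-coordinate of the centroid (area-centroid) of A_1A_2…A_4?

1135/279

Apply the surveyor's formula. First the cross-terms c_i = x_i·y_{i+1} − x_{i+1}·y_i:
  -11, 88, 14, 2  ⇒  2A = 93, A = 46.5.
Then Σ (y_i + y_{i+1})·c_i = 1135, so ȳ = 1135 / (6·46.5) = 1135/279.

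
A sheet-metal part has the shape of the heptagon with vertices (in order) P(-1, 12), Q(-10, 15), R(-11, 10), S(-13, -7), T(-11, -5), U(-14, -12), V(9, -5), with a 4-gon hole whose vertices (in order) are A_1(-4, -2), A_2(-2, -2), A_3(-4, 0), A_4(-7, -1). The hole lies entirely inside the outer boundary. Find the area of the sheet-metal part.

Outer boundary:
Apply the shoelace (surveyor's) formula: 2A = Σ (x_i·y_{i+1} − x_{i+1}·y_i), indices taken mod 7.
Σ = (105) + (65) + (207) + (-12) + (62) + (178) + (103) = 708
Area = |Σ|/2 = 354.
Hole:
Σ = (4) + (-8) + (4) + (10) = 10
Area = |Σ|/2 = 5.
Net area = 354 − 5 = 349.

349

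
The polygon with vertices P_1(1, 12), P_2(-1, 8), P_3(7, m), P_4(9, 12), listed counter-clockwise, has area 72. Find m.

Write out the shoelace sum; only the two edges meeting at P_3 involve m:
2·Area = [((-1)·m − 7·8) + (7·12 − 9·m)] + 116
       = -10·m + 144 = 144
⇒ m = 0.

0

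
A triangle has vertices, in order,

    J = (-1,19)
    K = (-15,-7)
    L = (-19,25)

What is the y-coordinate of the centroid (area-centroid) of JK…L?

37/3

Apply the shoelace (surveyor's) formula. First the cross-terms c_i = x_i·y_{i+1} − x_{i+1}·y_i:
  292, -508, -336  ⇒  2A = -552, A = -276.
Then Σ (y_i + y_{i+1})·c_i = -20424, so ȳ = -20424 / (6·(-276)) = 37/3.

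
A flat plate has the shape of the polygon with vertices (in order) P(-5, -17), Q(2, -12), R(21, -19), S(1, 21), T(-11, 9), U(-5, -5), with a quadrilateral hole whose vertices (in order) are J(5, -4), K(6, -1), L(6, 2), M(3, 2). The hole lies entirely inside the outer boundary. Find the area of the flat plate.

573.5

Outer boundary:
P→Q: (-5)(-12) − (2)(-17) = 94
Q→R: (2)(-19) − (21)(-12) = 214
R→S: (21)(21) − (1)(-19) = 460
S→T: (1)(9) − (-11)(21) = 240
T→U: (-11)(-5) − (-5)(9) = 100
U→P: (-5)(-17) − (-5)(-5) = 60
Σ = 1168
Area = |Σ|/2 = 584.
Hole:
Apply Gauss's area formula: 2A = Σ (x_i·y_{i+1} − x_{i+1}·y_i), indices taken mod 4.
Σ = (19) + (18) + (6) + (-22) = 21
Area = |Σ|/2 = 10.5.
Net area = 584 − 10.5 = 573.5.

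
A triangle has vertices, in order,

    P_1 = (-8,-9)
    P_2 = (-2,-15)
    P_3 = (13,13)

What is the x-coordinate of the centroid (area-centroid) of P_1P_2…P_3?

Apply the shoelace (surveyor's) formula. First the cross-terms c_i = x_i·y_{i+1} − x_{i+1}·y_i:
  102, 169, -13  ⇒  2A = 258, A = 129.
Then Σ (x_i + x_{i+1})·c_i = 774, so x̄ = 774 / (6·129) = 1.

1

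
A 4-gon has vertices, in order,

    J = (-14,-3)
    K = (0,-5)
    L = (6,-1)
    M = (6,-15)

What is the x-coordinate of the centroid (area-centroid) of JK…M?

-4/159

Apply the surveyor's formula. First the cross-terms c_i = x_i·y_{i+1} − x_{i+1}·y_i:
  70, 30, -84, -228  ⇒  2A = -212, A = -106.
Then Σ (x_i + x_{i+1})·c_i = 16, so x̄ = 16 / (6·(-106)) = -4/159.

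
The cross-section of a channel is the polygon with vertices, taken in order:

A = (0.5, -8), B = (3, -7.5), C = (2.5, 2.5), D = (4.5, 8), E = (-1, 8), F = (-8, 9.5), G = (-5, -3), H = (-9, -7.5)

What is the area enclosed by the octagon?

Apply the shoelace (surveyor's) formula: 2A = Σ (x_i·y_{i+1} − x_{i+1}·y_i), indices taken mod 8.
Cross-terms: 20.25, 26.25, 8.75, 44, 54.5, 71.5, 10.5, 75.75  ⇒  Σ = 311.5
Area = |Σ|/2 = 155.75.

155.75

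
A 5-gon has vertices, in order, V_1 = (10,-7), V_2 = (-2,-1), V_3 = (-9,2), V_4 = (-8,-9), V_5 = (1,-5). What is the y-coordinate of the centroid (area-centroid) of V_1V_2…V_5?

-851/228

Apply Gauss's area formula. First the cross-terms c_i = x_i·y_{i+1} − x_{i+1}·y_i:
  -24, -13, 97, 49, 43  ⇒  2A = 152, A = 76.
Then Σ (y_i + y_{i+1})·c_i = -1702, so ȳ = -1702 / (6·76) = -851/228.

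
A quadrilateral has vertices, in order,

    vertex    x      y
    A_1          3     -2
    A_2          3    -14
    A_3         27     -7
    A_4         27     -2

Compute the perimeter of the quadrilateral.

66

|A_1A_2| = √((0)² + (-12)²) = √144 = 12
|A_2A_3| = √((24)² + (7)²) = √625 = 25
|A_3A_4| = √((0)² + (5)²) = √25 = 5
|A_4A_1| = √((-24)² + (0)²) = √576 = 24
Perimeter = 12 + 25 + 5 + 24 = 66.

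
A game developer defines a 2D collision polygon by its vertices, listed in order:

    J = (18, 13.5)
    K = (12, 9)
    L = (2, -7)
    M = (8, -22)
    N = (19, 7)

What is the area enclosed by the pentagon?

257.25

Σ = (0) + (-102) + (12) + (474) + (130.5) = 514.5
Area = |Σ|/2 = 257.25.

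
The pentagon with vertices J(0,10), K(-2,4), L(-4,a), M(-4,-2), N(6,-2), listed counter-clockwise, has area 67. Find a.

The doubled signed area Σ (x_i y_{i+1} − x_{i+1} y_i) is linear in a.
With a=0 it equals 124; the coefficient of a is 2 (from the two edges through L).
So 2·a + 124 = 2·67 = 134 ⇒ a = 5.

5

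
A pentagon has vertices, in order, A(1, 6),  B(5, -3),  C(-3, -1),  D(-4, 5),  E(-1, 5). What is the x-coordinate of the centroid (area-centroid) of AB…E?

Apply Gauss's area formula. First the cross-terms c_i = x_i·y_{i+1} − x_{i+1}·y_i:
  -33, -14, -19, -15, -11  ⇒  2A = -92, A = -46.
Then Σ (x_i + x_{i+1})·c_i = -18, so x̄ = -18 / (6·(-46)) = 3/46.

3/46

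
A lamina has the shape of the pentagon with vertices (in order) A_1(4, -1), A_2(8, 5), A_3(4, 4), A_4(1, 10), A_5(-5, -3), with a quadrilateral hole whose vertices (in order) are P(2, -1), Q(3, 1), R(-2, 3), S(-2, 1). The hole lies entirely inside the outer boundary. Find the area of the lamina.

60

Outer boundary:
Apply the surveyor's formula: 2A = Σ (x_i·y_{i+1} − x_{i+1}·y_i), indices taken mod 5.
A_1→A_2: (4)(5) − (8)(-1) = 28
A_2→A_3: (8)(4) − (4)(5) = 12
A_3→A_4: (4)(10) − (1)(4) = 36
A_4→A_5: (1)(-3) − (-5)(10) = 47
A_5→A_1: (-5)(-1) − (4)(-3) = 17
Σ = 140
Area = |Σ|/2 = 70.
Hole:
Cross-terms: 5, 11, 4, 0  ⇒  Σ = 20
Area = |Σ|/2 = 10.
Net area = 70 − 10 = 60.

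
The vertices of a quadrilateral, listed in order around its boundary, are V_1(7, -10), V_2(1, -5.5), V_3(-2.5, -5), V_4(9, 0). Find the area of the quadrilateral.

46.125

Apply Gauss's area formula: 2A = Σ (x_i·y_{i+1} − x_{i+1}·y_i), indices taken mod 4.
V_1→V_2: (7)(-5.5) − (1)(-10) = -28.5
V_2→V_3: (1)(-5) − (-2.5)(-5.5) = -18.75
V_3→V_4: (-2.5)(0) − (9)(-5) = 45
V_4→V_1: (9)(-10) − (7)(0) = -90
Σ = -92.25
Area = |Σ|/2 = 46.125.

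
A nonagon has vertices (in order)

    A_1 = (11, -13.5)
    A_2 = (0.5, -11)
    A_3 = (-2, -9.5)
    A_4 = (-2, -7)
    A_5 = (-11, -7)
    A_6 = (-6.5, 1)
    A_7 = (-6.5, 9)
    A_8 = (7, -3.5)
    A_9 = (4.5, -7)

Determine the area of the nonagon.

Σ = (-114.25) + (-26.75) + (-5) + (-63) + (-56.5) + (-52) + (-40.25) + (-33.25) + (16.25) = -374.75
Area = |Σ|/2 = 187.375.

187.375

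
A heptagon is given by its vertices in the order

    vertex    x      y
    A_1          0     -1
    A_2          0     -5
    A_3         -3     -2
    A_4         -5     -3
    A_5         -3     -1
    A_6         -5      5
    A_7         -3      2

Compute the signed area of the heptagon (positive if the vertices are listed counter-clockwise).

-16

Σ = (0) + (-15) + (-1) + (-4) + (-20) + (5) + (3) = -32
Signed area = Σ/2 = -16 (negative ⇒ clockwise traversal).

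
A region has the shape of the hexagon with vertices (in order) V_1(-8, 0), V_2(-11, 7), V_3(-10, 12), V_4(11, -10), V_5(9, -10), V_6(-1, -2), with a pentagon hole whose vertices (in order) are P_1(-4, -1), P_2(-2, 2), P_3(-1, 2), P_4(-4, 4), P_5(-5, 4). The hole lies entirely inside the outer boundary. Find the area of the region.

98.5

Outer boundary:
Apply the shoelace (surveyor's) formula: 2A = Σ (x_i·y_{i+1} − x_{i+1}·y_i), indices taken mod 6.
Σ = (-56) + (-62) + (-32) + (-20) + (-28) + (-16) = -214
Area = |Σ|/2 = 107.
Hole:
Apply the shoelace formula: 2A = Σ (x_i·y_{i+1} − x_{i+1}·y_i), indices taken mod 5.
P_1→P_2: (-4)(2) − (-2)(-1) = -10
P_2→P_3: (-2)(2) − (-1)(2) = -2
P_3→P_4: (-1)(4) − (-4)(2) = 4
P_4→P_5: (-4)(4) − (-5)(4) = 4
P_5→P_1: (-5)(-1) − (-4)(4) = 21
Σ = 17
Area = |Σ|/2 = 8.5.
Net area = 107 − 8.5 = 98.5.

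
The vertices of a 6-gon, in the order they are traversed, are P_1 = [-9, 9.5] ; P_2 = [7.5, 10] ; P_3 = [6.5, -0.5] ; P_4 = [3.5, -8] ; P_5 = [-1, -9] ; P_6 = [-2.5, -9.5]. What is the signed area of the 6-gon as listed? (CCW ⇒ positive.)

Cross-terms: -161.25, -68.75, -50.25, -39.5, -13, -109.25  ⇒  Σ = -442
Signed area = Σ/2 = -221 (negative ⇒ clockwise traversal).

-221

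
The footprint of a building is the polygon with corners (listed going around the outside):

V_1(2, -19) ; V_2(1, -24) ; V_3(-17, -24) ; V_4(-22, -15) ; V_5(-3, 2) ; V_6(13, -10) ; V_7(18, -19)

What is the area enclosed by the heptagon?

Σ = (-29) + (-432) + (-273) + (-89) + (4) + (-67) + (-304) = -1190
Area = |Σ|/2 = 595.

595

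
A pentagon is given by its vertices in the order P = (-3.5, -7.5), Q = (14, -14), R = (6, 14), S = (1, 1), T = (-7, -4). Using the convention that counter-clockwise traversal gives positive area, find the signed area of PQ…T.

233.75

Apply Gauss's area formula: 2A = Σ (x_i·y_{i+1} − x_{i+1}·y_i), indices taken mod 5.
Cross-terms: 154, 280, -8, 3, 38.5  ⇒  Σ = 467.5
Signed area = Σ/2 = 233.75 (positive ⇒ counter-clockwise traversal).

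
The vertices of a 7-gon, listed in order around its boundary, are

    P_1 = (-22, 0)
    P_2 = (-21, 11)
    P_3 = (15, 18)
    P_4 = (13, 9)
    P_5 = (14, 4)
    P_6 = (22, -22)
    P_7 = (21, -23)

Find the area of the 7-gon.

Apply the surveyor's formula: 2A = Σ (x_i·y_{i+1} − x_{i+1}·y_i), indices taken mod 7.
Σ = (-242) + (-543) + (-99) + (-74) + (-396) + (-44) + (-506) = -1904
Area = |Σ|/2 = 952.

952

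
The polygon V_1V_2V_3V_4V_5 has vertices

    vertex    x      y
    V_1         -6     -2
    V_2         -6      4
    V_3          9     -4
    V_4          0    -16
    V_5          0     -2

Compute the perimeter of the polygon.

58

|V_1V_2| = √((0)² + (6)²) = √36 = 6
|V_2V_3| = √((15)² + (-8)²) = √289 = 17
|V_3V_4| = √((-9)² + (-12)²) = √225 = 15
|V_4V_5| = √((0)² + (14)²) = √196 = 14
|V_5V_1| = √((-6)² + (0)²) = √36 = 6
Perimeter = 6 + 17 + 15 + 14 + 6 = 58.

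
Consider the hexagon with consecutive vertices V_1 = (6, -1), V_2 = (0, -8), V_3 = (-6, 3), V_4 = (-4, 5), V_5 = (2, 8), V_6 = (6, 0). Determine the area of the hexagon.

Cross-terms: -48, -48, -18, -42, -48, -6  ⇒  Σ = -210
Area = |Σ|/2 = 105.

105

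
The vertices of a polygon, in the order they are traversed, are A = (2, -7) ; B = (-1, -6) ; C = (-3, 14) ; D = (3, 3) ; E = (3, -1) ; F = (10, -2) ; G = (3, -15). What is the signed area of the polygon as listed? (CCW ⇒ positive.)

-122.5

Apply the shoelace (surveyor's) formula: 2A = Σ (x_i·y_{i+1} − x_{i+1}·y_i), indices taken mod 7.
A→B: (2)(-6) − (-1)(-7) = -19
B→C: (-1)(14) − (-3)(-6) = -32
C→D: (-3)(3) − (3)(14) = -51
D→E: (3)(-1) − (3)(3) = -12
E→F: (3)(-2) − (10)(-1) = 4
F→G: (10)(-15) − (3)(-2) = -144
G→A: (3)(-7) − (2)(-15) = 9
Σ = -245
Signed area = Σ/2 = -122.5 (negative ⇒ clockwise traversal).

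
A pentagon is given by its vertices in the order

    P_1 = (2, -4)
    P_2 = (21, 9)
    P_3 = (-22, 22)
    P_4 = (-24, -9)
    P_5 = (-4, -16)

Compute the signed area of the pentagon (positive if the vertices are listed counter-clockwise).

942

Apply the shoelace formula: 2A = Σ (x_i·y_{i+1} − x_{i+1}·y_i), indices taken mod 5.
Σ = (102) + (660) + (726) + (348) + (48) = 1884
Signed area = Σ/2 = 942 (positive ⇒ counter-clockwise traversal).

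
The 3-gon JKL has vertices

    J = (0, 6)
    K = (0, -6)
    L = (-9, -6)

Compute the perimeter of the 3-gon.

|JK| = √((0)² + (-12)²) = √144 = 12
|KL| = √((-9)² + (0)²) = √81 = 9
|LJ| = √((9)² + (12)²) = √225 = 15
Perimeter = 12 + 9 + 15 = 36.

36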